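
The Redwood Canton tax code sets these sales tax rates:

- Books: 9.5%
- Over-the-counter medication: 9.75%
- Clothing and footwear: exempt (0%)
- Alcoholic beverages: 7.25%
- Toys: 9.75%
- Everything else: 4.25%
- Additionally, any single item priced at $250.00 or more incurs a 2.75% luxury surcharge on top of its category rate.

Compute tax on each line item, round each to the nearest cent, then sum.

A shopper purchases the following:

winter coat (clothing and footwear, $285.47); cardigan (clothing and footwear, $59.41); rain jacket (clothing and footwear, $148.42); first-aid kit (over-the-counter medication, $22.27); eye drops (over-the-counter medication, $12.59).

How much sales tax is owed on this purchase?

$11.25

Winter coat $285.47: clothing and footwear → 0% + 2.75% surcharge = 2.75% → $7.85
Cardigan $59.41: clothing and footwear → 0% → $0.00
Rain jacket $148.42: clothing and footwear → 0% → $0.00
First-aid kit $22.27: over-the-counter medication → 9.75% → $2.17
Eye drops $12.59: over-the-counter medication → 9.75% → $1.23
Total tax = $7.85 + $2.17 + $1.23 = $11.25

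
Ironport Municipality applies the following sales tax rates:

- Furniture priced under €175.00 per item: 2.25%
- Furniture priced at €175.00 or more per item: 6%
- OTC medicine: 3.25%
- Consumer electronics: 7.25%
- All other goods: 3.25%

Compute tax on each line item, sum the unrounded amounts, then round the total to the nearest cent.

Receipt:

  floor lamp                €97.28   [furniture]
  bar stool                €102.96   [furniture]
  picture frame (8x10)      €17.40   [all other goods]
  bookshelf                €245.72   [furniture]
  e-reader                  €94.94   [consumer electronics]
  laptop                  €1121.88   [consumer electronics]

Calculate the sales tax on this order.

€108.03

Floor lamp €97.28: furniture, under €175.00 → 2.25% → €2.1888
Bar stool €102.96: furniture, under €175.00 → 2.25% → €2.3166
Picture frame (8x10) €17.40: all other goods → 3.25% → €0.5655
Bookshelf €245.72: furniture, €175.00 or more → 6% → €14.7432
E-reader €94.94: consumer electronics → 7.25% → €6.88315
Laptop €1121.88: consumer electronics → 7.25% → €81.3363
Unrounded tax sum = €108.03355 → €108.03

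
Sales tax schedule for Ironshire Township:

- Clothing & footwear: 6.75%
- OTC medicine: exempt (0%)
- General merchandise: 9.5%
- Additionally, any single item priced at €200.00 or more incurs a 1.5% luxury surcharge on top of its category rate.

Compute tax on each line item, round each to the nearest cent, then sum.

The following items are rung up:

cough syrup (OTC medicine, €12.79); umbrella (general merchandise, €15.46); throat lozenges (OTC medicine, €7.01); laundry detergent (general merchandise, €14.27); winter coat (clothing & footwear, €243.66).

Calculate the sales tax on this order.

Cough syrup €12.79: OTC medicine → 0% → €0.00
Umbrella €15.46: general merchandise → 9.5% → €1.47
Throat lozenges €7.01: OTC medicine → 0% → €0.00
Laundry detergent €14.27: general merchandise → 9.5% → €1.36
Winter coat €243.66: clothing & footwear → 6.75% + 1.5% surcharge = 8.25% → €20.10
Total tax = €1.47 + €1.36 + €20.10 = €22.93

€22.93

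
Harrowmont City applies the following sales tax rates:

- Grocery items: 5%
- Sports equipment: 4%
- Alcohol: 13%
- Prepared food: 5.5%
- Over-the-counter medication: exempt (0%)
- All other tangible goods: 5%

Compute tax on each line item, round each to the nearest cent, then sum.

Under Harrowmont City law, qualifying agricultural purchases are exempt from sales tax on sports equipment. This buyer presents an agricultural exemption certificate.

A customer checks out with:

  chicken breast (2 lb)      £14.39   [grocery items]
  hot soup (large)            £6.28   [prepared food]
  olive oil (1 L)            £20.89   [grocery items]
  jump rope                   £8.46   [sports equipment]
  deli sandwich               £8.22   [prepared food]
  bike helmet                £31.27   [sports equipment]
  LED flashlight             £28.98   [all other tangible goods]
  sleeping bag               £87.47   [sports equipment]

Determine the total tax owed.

Chicken breast (2 lb) £14.39: grocery items → 5% → £0.72
Hot soup (large) £6.28: prepared food → 5.5% → £0.35
Olive oil (1 L) £20.89: grocery items → 5% → £1.04
Jump rope £8.46: sports equipment, buyer-exempt → 0% → £0.00
Deli sandwich £8.22: prepared food → 5.5% → £0.45
Bike helmet £31.27: sports equipment, buyer-exempt → 0% → £0.00
LED flashlight £28.98: all other tangible goods → 5% → £1.45
Sleeping bag £87.47: sports equipment, buyer-exempt → 0% → £0.00
Total tax = £0.72 + £0.35 + £1.04 + £0.45 + £1.45 = £4.01

£4.01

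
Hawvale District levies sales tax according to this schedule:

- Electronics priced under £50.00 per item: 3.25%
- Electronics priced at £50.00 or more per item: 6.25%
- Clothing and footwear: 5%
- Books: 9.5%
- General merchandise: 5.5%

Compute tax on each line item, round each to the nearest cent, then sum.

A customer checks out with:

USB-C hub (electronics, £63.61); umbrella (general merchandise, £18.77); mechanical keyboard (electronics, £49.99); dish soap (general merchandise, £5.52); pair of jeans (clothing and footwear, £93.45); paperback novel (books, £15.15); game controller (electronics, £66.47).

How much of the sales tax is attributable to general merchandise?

Umbrella £18.77: general merchandise → 5.5% → £1.03
Dish soap £5.52: general merchandise → 5.5% → £0.30
Tax on general merchandise = £1.03 + £0.30 = £1.33

£1.33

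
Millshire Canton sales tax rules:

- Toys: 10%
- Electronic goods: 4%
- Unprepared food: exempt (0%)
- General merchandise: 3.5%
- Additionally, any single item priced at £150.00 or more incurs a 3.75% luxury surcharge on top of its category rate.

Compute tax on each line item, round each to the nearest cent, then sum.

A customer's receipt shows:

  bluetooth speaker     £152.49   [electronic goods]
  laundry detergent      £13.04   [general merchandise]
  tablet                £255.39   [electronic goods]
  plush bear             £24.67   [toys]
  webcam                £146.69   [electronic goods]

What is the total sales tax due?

Bluetooth speaker £152.49: electronic goods → 4% + 3.75% surcharge = 7.75% → £11.82
Laundry detergent £13.04: general merchandise → 3.5% → £0.46
Tablet £255.39: electronic goods → 4% + 3.75% surcharge = 7.75% → £19.79
Plush bear £24.67: toys → 10% → £2.47
Webcam £146.69: electronic goods → 4% → £5.87
Total tax = £11.82 + £0.46 + £19.79 + £2.47 + £5.87 = £40.41

£40.41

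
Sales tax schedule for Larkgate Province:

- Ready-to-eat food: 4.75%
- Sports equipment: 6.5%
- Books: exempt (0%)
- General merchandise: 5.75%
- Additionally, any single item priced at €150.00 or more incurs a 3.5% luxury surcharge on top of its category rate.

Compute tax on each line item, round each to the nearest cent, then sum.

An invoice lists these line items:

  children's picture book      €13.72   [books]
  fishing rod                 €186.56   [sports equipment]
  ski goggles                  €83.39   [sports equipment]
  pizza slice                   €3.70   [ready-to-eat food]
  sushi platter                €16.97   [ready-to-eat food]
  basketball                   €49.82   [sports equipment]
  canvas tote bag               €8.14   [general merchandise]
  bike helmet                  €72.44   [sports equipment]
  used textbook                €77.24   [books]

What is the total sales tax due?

Children's picture book €13.72: books → 0% → €0.00
Fishing rod €186.56: sports equipment → 6.5% + 3.5% surcharge = 10% → €18.66
Ski goggles €83.39: sports equipment → 6.5% → €5.42
Pizza slice €3.70: ready-to-eat food → 4.75% → €0.18
Sushi platter €16.97: ready-to-eat food → 4.75% → €0.81
Basketball €49.82: sports equipment → 6.5% → €3.24
Canvas tote bag €8.14: general merchandise → 5.75% → €0.47
Bike helmet €72.44: sports equipment → 6.5% → €4.71
Used textbook €77.24: books → 0% → €0.00
Total tax = €18.66 + €5.42 + €0.18 + €0.81 + €3.24 + €0.47 + €4.71 = €33.49

€33.49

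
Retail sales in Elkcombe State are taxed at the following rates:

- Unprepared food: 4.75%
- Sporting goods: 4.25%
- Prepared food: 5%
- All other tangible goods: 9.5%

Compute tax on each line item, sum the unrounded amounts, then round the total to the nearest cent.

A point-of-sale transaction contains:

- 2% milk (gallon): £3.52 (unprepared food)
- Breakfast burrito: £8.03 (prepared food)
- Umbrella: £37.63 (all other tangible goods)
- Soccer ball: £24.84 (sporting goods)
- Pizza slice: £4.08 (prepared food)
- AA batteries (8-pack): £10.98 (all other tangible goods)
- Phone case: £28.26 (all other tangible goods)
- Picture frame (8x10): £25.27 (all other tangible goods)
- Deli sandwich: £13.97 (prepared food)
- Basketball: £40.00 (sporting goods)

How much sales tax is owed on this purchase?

2% milk (gallon) £3.52: unprepared food → 4.75% → £0.1672
Breakfast burrito £8.03: prepared food → 5% → £0.4015
Umbrella £37.63: all other tangible goods → 9.5% → £3.57485
Soccer ball £24.84: sporting goods → 4.25% → £1.0557
Pizza slice £4.08: prepared food → 5% → £0.204
AA batteries (8-pack) £10.98: all other tangible goods → 9.5% → £1.0431
Phone case £28.26: all other tangible goods → 9.5% → £2.6847
Picture frame (8x10) £25.27: all other tangible goods → 9.5% → £2.40065
Deli sandwich £13.97: prepared food → 5% → £0.6985
Basketball £40.00: sporting goods → 4.25% → £1.70
Unrounded tax sum = £13.9302 → £13.93

£13.93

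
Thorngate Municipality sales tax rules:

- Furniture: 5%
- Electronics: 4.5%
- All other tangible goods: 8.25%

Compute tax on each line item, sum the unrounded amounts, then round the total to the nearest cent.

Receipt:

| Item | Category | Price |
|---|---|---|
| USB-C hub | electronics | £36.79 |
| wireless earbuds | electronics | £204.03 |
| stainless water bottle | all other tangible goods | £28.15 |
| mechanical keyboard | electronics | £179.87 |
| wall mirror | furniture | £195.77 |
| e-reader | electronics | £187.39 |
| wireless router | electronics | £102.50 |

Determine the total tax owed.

£44.09

USB-C hub £36.79: electronics → 4.5% → £1.65555
Wireless earbuds £204.03: electronics → 4.5% → £9.18135
Stainless water bottle £28.15: all other tangible goods → 8.25% → £2.322375
Mechanical keyboard £179.87: electronics → 4.5% → £8.09415
Wall mirror £195.77: furniture → 5% → £9.7885
E-reader £187.39: electronics → 4.5% → £8.43255
Wireless router £102.50: electronics → 4.5% → £4.6125
Unrounded tax sum = £44.086975 → £44.09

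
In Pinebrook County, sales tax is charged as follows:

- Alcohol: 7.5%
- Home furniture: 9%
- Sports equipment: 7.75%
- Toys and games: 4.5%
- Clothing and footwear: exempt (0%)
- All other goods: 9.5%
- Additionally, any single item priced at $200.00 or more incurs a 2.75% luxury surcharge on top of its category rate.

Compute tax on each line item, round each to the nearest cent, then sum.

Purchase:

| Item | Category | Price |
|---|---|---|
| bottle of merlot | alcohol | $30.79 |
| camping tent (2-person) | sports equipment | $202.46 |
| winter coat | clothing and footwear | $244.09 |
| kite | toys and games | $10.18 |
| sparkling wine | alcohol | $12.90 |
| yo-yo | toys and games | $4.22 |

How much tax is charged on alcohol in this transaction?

$3.28

Bottle of merlot $30.79: alcohol → 7.5% → $2.31
Sparkling wine $12.90: alcohol → 7.5% → $0.97
Tax on alcohol = $2.31 + $0.97 = $3.28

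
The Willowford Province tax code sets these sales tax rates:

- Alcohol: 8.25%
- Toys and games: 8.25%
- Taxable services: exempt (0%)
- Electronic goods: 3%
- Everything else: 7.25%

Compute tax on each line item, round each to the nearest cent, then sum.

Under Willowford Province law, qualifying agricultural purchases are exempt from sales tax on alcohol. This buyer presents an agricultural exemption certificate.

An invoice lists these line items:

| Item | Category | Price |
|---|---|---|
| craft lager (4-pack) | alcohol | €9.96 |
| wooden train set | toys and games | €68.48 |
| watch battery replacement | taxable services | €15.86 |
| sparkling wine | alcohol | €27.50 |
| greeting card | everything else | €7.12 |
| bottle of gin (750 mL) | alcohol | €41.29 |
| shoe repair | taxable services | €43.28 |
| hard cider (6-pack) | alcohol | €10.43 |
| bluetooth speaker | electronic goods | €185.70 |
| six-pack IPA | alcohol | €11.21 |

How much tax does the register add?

Craft lager (4-pack) €9.96: alcohol, buyer-exempt → 0% → €0.00
Wooden train set €68.48: toys and games → 8.25% → €5.65
Watch battery replacement €15.86: taxable services → 0% → €0.00
Sparkling wine €27.50: alcohol, buyer-exempt → 0% → €0.00
Greeting card €7.12: everything else → 7.25% → €0.52
Bottle of gin (750 mL) €41.29: alcohol, buyer-exempt → 0% → €0.00
Shoe repair €43.28: taxable services → 0% → €0.00
Hard cider (6-pack) €10.43: alcohol, buyer-exempt → 0% → €0.00
Bluetooth speaker €185.70: electronic goods → 3% → €5.57
Six-pack IPA €11.21: alcohol, buyer-exempt → 0% → €0.00
Total tax = €5.65 + €0.52 + €5.57 = €11.74

€11.74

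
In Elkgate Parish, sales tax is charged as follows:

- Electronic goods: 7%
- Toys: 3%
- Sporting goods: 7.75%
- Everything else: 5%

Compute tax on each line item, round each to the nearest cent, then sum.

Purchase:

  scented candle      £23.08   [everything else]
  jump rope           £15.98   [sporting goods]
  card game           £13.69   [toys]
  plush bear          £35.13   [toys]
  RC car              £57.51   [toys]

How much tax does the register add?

Scented candle £23.08: everything else → 5% → £1.15
Jump rope £15.98: sporting goods → 7.75% → £1.24
Card game £13.69: toys → 3% → £0.41
Plush bear £35.13: toys → 3% → £1.05
RC car £57.51: toys → 3% → £1.73
Total tax = £1.15 + £1.24 + £0.41 + £1.05 + £1.73 = £5.58

£5.58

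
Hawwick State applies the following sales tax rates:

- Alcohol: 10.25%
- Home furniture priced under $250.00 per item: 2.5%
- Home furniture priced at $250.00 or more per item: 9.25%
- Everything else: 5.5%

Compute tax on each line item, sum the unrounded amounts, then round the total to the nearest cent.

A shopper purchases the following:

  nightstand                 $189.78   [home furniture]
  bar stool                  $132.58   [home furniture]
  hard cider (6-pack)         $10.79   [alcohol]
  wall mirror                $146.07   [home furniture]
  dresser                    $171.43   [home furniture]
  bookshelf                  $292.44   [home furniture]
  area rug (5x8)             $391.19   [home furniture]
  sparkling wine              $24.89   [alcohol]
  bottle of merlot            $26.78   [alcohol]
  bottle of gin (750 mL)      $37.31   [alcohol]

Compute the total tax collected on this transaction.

Nightstand $189.78: home furniture, under $250.00 → 2.5% → $4.7445
Bar stool $132.58: home furniture, under $250.00 → 2.5% → $3.3145
Hard cider (6-pack) $10.79: alcohol → 10.25% → $1.105975
Wall mirror $146.07: home furniture, under $250.00 → 2.5% → $3.65175
Dresser $171.43: home furniture, under $250.00 → 2.5% → $4.28575
Bookshelf $292.44: home furniture, $250.00 or more → 9.25% → $27.0507
Area rug (5x8) $391.19: home furniture, $250.00 or more → 9.25% → $36.185075
Sparkling wine $24.89: alcohol → 10.25% → $2.551225
Bottle of merlot $26.78: alcohol → 10.25% → $2.74495
Bottle of gin (750 mL) $37.31: alcohol → 10.25% → $3.824275
Unrounded tax sum = $89.4587 → $89.46

$89.46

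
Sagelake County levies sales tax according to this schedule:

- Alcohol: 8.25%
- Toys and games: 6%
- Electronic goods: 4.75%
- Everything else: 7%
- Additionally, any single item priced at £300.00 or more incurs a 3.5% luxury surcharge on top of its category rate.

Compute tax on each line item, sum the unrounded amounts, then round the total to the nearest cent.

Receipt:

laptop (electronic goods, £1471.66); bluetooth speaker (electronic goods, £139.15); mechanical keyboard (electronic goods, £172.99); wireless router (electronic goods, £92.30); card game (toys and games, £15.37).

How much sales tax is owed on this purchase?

Laptop £1471.66: electronic goods → 4.75% + 3.5% surcharge = 8.25% → £121.41195
Bluetooth speaker £139.15: electronic goods → 4.75% → £6.609625
Mechanical keyboard £172.99: electronic goods → 4.75% → £8.217025
Wireless router £92.30: electronic goods → 4.75% → £4.38425
Card game £15.37: toys and games → 6% → £0.9222
Unrounded tax sum = £141.54505 → £141.55

£141.55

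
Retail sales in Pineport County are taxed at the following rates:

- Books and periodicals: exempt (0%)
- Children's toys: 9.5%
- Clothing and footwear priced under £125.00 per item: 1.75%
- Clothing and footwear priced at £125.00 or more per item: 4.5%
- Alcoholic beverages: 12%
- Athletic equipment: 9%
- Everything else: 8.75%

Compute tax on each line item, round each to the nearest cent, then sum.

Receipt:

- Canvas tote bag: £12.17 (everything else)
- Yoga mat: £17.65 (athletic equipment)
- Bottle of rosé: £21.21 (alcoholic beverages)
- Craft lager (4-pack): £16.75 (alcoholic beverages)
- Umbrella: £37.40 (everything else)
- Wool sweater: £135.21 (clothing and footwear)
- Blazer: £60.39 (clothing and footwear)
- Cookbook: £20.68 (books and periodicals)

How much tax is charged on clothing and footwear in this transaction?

Wool sweater £135.21: clothing and footwear, £125.00 or more → 4.5% → £6.08
Blazer £60.39: clothing and footwear, under £125.00 → 1.75% → £1.06
Tax on clothing and footwear = £6.08 + £1.06 = £7.14

£7.14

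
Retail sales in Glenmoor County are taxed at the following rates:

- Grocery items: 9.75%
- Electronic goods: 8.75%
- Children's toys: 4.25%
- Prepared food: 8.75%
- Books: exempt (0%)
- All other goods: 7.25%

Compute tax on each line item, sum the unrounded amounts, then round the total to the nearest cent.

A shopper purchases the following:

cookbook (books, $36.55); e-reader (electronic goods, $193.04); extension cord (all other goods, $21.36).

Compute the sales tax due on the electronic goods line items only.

E-reader $193.04: electronic goods → 8.75% → $16.891
Tax on electronic goods: unrounded sum = $16.891 → $16.89

$16.89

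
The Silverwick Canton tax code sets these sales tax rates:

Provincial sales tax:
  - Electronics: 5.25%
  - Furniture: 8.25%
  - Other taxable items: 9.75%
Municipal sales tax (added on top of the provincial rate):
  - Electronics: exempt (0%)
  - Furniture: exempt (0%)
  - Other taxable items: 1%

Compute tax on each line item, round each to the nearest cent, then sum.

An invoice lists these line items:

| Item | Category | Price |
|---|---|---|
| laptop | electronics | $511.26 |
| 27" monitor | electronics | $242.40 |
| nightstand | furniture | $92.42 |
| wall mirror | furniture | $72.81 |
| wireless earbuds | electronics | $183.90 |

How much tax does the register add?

$62.85

Laptop $511.26: electronics → 5.25% + 0% municipal = 5.25% → $26.84
27" monitor $242.40: electronics → 5.25% + 0% municipal = 5.25% → $12.73
Nightstand $92.42: furniture → 8.25% + 0% municipal = 8.25% → $7.62
Wall mirror $72.81: furniture → 8.25% + 0% municipal = 8.25% → $6.01
Wireless earbuds $183.90: electronics → 5.25% + 0% municipal = 5.25% → $9.65
Total tax = $26.84 + $12.73 + $7.62 + $6.01 + $9.65 = $62.85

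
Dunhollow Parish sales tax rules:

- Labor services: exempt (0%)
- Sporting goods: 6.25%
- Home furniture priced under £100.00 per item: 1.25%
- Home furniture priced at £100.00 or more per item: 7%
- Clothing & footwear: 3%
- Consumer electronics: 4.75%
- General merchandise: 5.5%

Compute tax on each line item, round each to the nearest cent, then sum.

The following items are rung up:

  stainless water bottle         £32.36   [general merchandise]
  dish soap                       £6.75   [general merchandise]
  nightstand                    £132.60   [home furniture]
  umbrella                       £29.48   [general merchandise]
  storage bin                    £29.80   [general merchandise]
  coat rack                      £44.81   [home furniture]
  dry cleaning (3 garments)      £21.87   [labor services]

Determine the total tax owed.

£15.25

Stainless water bottle £32.36: general merchandise → 5.5% → £1.78
Dish soap £6.75: general merchandise → 5.5% → £0.37
Nightstand £132.60: home furniture, £100.00 or more → 7% → £9.28
Umbrella £29.48: general merchandise → 5.5% → £1.62
Storage bin £29.80: general merchandise → 5.5% → £1.64
Coat rack £44.81: home furniture, under £100.00 → 1.25% → £0.56
Dry cleaning (3 garments) £21.87: labor services → 0% → £0.00
Total tax = £1.78 + £0.37 + £9.28 + £1.62 + £1.64 + £0.56 = £15.25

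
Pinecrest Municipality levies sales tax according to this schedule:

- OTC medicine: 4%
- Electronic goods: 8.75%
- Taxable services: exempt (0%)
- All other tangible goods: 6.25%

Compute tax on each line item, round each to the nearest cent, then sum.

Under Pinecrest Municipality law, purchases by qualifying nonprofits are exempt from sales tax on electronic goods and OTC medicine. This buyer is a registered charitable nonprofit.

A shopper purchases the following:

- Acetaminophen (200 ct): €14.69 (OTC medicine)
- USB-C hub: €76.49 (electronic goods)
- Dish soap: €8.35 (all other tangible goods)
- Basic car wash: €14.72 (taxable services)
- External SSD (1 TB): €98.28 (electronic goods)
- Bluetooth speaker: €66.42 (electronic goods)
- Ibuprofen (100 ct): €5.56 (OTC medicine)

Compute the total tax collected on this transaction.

Acetaminophen (200 ct) €14.69: OTC medicine, buyer-exempt → 0% → €0.00
USB-C hub €76.49: electronic goods, buyer-exempt → 0% → €0.00
Dish soap €8.35: all other tangible goods → 6.25% → €0.52
Basic car wash €14.72: taxable services → 0% → €0.00
External SSD (1 TB) €98.28: electronic goods, buyer-exempt → 0% → €0.00
Bluetooth speaker €66.42: electronic goods, buyer-exempt → 0% → €0.00
Ibuprofen (100 ct) €5.56: OTC medicine, buyer-exempt → 0% → €0.00
Total tax = €0.52

€0.52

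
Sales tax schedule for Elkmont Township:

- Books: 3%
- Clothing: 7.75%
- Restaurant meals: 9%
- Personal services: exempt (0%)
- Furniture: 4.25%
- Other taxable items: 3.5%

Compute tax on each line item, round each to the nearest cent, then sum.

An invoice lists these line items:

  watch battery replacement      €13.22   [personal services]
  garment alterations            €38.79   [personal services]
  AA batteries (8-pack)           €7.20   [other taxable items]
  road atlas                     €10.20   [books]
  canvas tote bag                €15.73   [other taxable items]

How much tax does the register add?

€1.11

Watch battery replacement €13.22: personal services → 0% → €0.00
Garment alterations €38.79: personal services → 0% → €0.00
AA batteries (8-pack) €7.20: other taxable items → 3.5% → €0.25
Road atlas €10.20: books → 3% → €0.31
Canvas tote bag €15.73: other taxable items → 3.5% → €0.55
Total tax = €0.25 + €0.31 + €0.55 = €1.11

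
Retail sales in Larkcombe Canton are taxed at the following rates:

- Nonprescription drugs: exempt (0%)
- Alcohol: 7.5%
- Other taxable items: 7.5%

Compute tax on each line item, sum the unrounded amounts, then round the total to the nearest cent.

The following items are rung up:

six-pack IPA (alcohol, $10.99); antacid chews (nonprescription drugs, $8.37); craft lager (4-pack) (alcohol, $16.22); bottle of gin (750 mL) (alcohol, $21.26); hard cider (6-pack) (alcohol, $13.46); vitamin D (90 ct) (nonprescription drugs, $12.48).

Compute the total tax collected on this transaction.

Six-pack IPA $10.99: alcohol → 7.5% → $0.82425
Antacid chews $8.37: nonprescription drugs → 0% → $0.00
Craft lager (4-pack) $16.22: alcohol → 7.5% → $1.2165
Bottle of gin (750 mL) $21.26: alcohol → 7.5% → $1.5945
Hard cider (6-pack) $13.46: alcohol → 7.5% → $1.0095
Vitamin D (90 ct) $12.48: nonprescription drugs → 0% → $0.00
Unrounded tax sum = $4.64475 → $4.64

$4.64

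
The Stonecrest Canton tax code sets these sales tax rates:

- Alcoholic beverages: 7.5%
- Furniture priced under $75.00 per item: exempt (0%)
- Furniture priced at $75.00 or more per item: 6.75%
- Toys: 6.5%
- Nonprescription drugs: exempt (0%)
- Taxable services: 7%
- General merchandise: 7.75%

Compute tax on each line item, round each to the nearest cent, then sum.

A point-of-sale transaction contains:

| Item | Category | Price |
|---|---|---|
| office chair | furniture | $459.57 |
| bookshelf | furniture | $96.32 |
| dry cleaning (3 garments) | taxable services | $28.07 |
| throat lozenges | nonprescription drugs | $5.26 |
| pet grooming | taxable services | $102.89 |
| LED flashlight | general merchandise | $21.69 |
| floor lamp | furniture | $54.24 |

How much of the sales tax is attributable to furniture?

$37.52

Office chair $459.57: furniture, $75.00 or more → 6.75% → $31.02
Bookshelf $96.32: furniture, $75.00 or more → 6.75% → $6.50
Floor lamp $54.24: furniture, under $75.00 → 0% → $0.00
Tax on furniture = $31.02 + $6.50 + $0.00 = $37.52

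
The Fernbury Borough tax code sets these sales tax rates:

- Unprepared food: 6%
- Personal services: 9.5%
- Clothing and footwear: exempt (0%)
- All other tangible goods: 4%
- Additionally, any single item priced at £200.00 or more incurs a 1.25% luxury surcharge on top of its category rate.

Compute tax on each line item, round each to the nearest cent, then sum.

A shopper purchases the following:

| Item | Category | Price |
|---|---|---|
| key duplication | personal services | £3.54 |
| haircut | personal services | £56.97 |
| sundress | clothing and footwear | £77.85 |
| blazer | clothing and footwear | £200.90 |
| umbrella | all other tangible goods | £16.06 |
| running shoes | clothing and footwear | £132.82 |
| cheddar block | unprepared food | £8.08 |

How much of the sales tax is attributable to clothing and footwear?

£2.51

Sundress £77.85: clothing and footwear → 0% → £0.00
Blazer £200.90: clothing and footwear → 0% + 1.25% surcharge = 1.25% → £2.51
Running shoes £132.82: clothing and footwear → 0% → £0.00
Tax on clothing and footwear = £0.00 + £2.51 + £0.00 = £2.51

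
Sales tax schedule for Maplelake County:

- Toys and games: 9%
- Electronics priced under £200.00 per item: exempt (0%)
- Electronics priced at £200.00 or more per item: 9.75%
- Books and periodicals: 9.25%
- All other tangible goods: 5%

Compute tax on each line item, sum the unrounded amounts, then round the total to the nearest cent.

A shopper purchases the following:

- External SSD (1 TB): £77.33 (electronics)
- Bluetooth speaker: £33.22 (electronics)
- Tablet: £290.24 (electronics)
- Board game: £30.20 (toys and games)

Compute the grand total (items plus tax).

External SSD (1 TB) £77.33: electronics, under £200.00 → 0% → £0.00
Bluetooth speaker £33.22: electronics, under £200.00 → 0% → £0.00
Tablet £290.24: electronics, £200.00 or more → 9.75% → £28.2984
Board game £30.20: toys and games → 9% → £2.718
Subtotal = £430.99; unrounded tax = £31.0164 → £31.02; total due = £462.01

£462.01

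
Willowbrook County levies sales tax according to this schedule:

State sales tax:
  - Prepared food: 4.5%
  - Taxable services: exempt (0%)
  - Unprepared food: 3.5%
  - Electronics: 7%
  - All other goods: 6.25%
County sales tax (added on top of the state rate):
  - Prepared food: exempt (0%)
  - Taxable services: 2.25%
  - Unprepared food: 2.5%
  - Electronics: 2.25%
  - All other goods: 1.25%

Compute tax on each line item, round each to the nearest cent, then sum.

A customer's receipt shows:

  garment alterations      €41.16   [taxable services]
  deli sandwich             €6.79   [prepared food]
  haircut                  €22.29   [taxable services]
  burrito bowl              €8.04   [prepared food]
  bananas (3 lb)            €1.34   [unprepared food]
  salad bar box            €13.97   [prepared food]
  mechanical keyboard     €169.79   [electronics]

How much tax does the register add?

Garment alterations €41.16: taxable services → 0% + 2.25% county = 2.25% → €0.93
Deli sandwich €6.79: prepared food → 4.5% + 0% county = 4.5% → €0.31
Haircut €22.29: taxable services → 0% + 2.25% county = 2.25% → €0.50
Burrito bowl €8.04: prepared food → 4.5% + 0% county = 4.5% → €0.36
Bananas (3 lb) €1.34: unprepared food → 3.5% + 2.5% county = 6% → €0.08
Salad bar box €13.97: prepared food → 4.5% + 0% county = 4.5% → €0.63
Mechanical keyboard €169.79: electronics → 7% + 2.25% county = 9.25% → €15.71
Total tax = €0.93 + €0.31 + €0.50 + €0.36 + €0.08 + €0.63 + €15.71 = €18.52

€18.52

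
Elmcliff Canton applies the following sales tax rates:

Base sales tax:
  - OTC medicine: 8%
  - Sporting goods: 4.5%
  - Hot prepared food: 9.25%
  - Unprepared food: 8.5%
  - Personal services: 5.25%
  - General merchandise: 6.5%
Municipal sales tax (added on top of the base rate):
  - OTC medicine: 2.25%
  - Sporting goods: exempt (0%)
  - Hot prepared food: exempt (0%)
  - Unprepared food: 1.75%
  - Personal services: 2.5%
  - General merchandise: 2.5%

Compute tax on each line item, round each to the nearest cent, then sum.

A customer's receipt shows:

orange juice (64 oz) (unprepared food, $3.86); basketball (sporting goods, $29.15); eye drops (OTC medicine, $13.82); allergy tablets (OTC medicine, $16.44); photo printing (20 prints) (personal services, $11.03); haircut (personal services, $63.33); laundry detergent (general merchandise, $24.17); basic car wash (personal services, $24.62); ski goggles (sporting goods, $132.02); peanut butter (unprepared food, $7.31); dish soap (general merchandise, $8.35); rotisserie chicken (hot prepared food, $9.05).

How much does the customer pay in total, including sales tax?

$366.10

Orange juice (64 oz) $3.86: unprepared food → 8.5% + 1.75% municipal = 10.25% → $0.40
Basketball $29.15: sporting goods → 4.5% + 0% municipal = 4.5% → $1.31
Eye drops $13.82: OTC medicine → 8% + 2.25% municipal = 10.25% → $1.42
Allergy tablets $16.44: OTC medicine → 8% + 2.25% municipal = 10.25% → $1.69
Photo printing (20 prints) $11.03: personal services → 5.25% + 2.5% municipal = 7.75% → $0.85
Haircut $63.33: personal services → 5.25% + 2.5% municipal = 7.75% → $4.91
Laundry detergent $24.17: general merchandise → 6.5% + 2.5% municipal = 9% → $2.18
Basic car wash $24.62: personal services → 5.25% + 2.5% municipal = 7.75% → $1.91
Ski goggles $132.02: sporting goods → 4.5% + 0% municipal = 4.5% → $5.94
Peanut butter $7.31: unprepared food → 8.5% + 1.75% municipal = 10.25% → $0.75
Dish soap $8.35: general merchandise → 6.5% + 2.5% municipal = 9% → $0.75
Rotisserie chicken $9.05: hot prepared food → 9.25% + 0% municipal = 9.25% → $0.84
Subtotal = $343.15; tax = $22.95; total due = $366.10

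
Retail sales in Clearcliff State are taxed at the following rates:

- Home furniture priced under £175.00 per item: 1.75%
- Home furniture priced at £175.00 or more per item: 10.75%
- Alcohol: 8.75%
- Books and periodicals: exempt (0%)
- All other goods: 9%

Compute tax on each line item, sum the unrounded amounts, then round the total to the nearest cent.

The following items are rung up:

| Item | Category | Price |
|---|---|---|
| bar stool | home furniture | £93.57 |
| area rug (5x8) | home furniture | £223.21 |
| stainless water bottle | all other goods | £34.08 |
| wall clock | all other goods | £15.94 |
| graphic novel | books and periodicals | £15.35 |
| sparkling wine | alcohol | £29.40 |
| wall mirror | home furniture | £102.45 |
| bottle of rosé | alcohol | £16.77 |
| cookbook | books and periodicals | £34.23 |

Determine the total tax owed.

Bar stool £93.57: home furniture, under £175.00 → 1.75% → £1.637475
Area rug (5x8) £223.21: home furniture, £175.00 or more → 10.75% → £23.995075
Stainless water bottle £34.08: all other goods → 9% → £3.0672
Wall clock £15.94: all other goods → 9% → £1.4346
Graphic novel £15.35: books and periodicals → 0% → £0.00
Sparkling wine £29.40: alcohol → 8.75% → £2.5725
Wall mirror £102.45: home furniture, under £175.00 → 1.75% → £1.792875
Bottle of rosé £16.77: alcohol → 8.75% → £1.467375
Cookbook £34.23: books and periodicals → 0% → £0.00
Unrounded tax sum = £35.9671 → £35.97

£35.97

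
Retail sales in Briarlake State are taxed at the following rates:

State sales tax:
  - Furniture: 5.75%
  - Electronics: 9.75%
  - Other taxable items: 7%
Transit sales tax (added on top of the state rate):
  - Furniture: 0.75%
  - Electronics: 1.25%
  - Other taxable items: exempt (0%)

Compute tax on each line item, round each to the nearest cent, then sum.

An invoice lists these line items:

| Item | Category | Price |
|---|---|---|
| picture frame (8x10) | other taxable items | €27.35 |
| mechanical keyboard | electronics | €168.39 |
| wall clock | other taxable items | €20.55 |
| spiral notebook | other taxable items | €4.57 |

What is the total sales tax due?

Picture frame (8x10) €27.35: other taxable items → 7% + 0% transit = 7% → €1.91
Mechanical keyboard €168.39: electronics → 9.75% + 1.25% transit = 11% → €18.52
Wall clock €20.55: other taxable items → 7% + 0% transit = 7% → €1.44
Spiral notebook €4.57: other taxable items → 7% + 0% transit = 7% → €0.32
Total tax = €1.91 + €18.52 + €1.44 + €0.32 = €22.19

€22.19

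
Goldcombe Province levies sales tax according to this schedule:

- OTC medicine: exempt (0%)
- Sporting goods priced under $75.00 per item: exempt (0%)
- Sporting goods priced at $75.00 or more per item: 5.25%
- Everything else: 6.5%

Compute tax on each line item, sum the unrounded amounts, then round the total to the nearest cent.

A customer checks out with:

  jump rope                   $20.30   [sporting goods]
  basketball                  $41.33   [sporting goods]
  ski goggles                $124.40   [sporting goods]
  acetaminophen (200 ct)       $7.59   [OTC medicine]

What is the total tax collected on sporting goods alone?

Jump rope $20.30: sporting goods, under $75.00 → 0% → $0.00
Basketball $41.33: sporting goods, under $75.00 → 0% → $0.00
Ski goggles $124.40: sporting goods, $75.00 or more → 5.25% → $6.531
Tax on sporting goods: unrounded sum = $6.531 → $6.53

$6.53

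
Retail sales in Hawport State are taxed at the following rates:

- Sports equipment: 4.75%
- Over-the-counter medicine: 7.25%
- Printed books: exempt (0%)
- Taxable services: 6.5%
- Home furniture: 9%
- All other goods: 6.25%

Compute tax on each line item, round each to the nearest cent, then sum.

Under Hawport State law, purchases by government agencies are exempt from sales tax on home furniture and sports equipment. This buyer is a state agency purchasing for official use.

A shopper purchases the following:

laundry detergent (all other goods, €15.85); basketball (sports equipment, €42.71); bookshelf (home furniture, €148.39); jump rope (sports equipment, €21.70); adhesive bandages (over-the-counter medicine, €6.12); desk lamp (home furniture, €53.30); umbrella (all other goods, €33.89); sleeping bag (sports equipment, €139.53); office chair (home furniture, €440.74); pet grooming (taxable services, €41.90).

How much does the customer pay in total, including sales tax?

€950.40

Laundry detergent €15.85: all other goods → 6.25% → €0.99
Basketball €42.71: sports equipment, buyer-exempt → 0% → €0.00
Bookshelf €148.39: home furniture, buyer-exempt → 0% → €0.00
Jump rope €21.70: sports equipment, buyer-exempt → 0% → €0.00
Adhesive bandages €6.12: over-the-counter medicine → 7.25% → €0.44
Desk lamp €53.30: home furniture, buyer-exempt → 0% → €0.00
Umbrella €33.89: all other goods → 6.25% → €2.12
Sleeping bag €139.53: sports equipment, buyer-exempt → 0% → €0.00
Office chair €440.74: home furniture, buyer-exempt → 0% → €0.00
Pet grooming €41.90: taxable services → 6.5% → €2.72
Subtotal = €944.13; tax = €6.27; total due = €950.40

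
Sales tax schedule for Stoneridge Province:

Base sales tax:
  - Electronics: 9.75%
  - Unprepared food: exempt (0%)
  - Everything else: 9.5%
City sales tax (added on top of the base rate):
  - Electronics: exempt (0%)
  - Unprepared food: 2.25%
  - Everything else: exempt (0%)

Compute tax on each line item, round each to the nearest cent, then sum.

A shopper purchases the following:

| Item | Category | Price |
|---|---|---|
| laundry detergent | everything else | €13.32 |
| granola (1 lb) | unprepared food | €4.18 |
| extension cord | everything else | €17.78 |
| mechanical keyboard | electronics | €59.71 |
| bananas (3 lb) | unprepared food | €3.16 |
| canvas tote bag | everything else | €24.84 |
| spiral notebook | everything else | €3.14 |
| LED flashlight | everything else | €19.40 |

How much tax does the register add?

€13.44

Laundry detergent €13.32: everything else → 9.5% + 0% city = 9.5% → €1.27
Granola (1 lb) €4.18: unprepared food → 0% + 2.25% city = 2.25% → €0.09
Extension cord €17.78: everything else → 9.5% + 0% city = 9.5% → €1.69
Mechanical keyboard €59.71: electronics → 9.75% + 0% city = 9.75% → €5.82
Bananas (3 lb) €3.16: unprepared food → 0% + 2.25% city = 2.25% → €0.07
Canvas tote bag €24.84: everything else → 9.5% + 0% city = 9.5% → €2.36
Spiral notebook €3.14: everything else → 9.5% + 0% city = 9.5% → €0.30
LED flashlight €19.40: everything else → 9.5% + 0% city = 9.5% → €1.84
Total tax = €1.27 + €0.09 + €1.69 + €5.82 + €0.07 + €2.36 + €0.30 + €1.84 = €13.44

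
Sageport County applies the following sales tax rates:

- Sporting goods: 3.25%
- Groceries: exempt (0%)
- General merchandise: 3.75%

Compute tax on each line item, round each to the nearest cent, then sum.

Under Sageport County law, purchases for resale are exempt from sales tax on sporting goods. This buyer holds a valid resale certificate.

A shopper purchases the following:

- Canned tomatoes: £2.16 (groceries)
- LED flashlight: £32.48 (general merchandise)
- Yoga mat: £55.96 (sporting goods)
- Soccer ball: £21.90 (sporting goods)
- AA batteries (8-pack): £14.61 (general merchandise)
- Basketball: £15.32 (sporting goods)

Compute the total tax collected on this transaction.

£1.77

Canned tomatoes £2.16: groceries → 0% → £0.00
LED flashlight £32.48: general merchandise → 3.75% → £1.22
Yoga mat £55.96: sporting goods, buyer-exempt → 0% → £0.00
Soccer ball £21.90: sporting goods, buyer-exempt → 0% → £0.00
AA batteries (8-pack) £14.61: general merchandise → 3.75% → £0.55
Basketball £15.32: sporting goods, buyer-exempt → 0% → £0.00
Total tax = £1.22 + £0.55 = £1.77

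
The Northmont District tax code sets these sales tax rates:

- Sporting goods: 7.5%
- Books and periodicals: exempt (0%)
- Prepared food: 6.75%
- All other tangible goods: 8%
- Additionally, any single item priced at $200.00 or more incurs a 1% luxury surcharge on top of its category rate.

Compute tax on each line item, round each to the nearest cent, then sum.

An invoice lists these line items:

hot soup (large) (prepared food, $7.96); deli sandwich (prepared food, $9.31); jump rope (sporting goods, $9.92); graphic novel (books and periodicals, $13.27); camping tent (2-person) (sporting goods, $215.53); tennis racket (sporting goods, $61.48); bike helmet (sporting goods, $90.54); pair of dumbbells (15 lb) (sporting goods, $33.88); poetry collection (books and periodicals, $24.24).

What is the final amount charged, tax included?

Hot soup (large) $7.96: prepared food → 6.75% → $0.54
Deli sandwich $9.31: prepared food → 6.75% → $0.63
Jump rope $9.92: sporting goods → 7.5% → $0.74
Graphic novel $13.27: books and periodicals → 0% → $0.00
Camping tent (2-person) $215.53: sporting goods → 7.5% + 1% surcharge = 8.5% → $18.32
Tennis racket $61.48: sporting goods → 7.5% → $4.61
Bike helmet $90.54: sporting goods → 7.5% → $6.79
Pair of dumbbells (15 lb) $33.88: sporting goods → 7.5% → $2.54
Poetry collection $24.24: books and periodicals → 0% → $0.00
Subtotal = $466.13; tax = $34.17; total due = $500.30

$500.30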